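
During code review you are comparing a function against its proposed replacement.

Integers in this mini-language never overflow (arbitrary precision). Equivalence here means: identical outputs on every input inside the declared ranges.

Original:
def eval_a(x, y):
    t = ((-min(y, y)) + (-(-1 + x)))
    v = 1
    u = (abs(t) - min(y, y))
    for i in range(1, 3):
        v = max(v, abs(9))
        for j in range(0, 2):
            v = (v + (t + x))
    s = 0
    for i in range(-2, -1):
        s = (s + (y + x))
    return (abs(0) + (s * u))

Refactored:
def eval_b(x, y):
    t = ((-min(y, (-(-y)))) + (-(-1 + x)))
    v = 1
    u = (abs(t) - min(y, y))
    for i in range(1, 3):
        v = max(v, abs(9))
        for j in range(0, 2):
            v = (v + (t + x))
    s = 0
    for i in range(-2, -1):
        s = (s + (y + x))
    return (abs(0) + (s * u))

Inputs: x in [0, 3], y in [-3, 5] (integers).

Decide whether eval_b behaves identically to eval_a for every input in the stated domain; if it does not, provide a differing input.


Reading the diff, among the changes: same computation, different form.
One worked example (x=3, y=-3) — eval_a: t=1, then v=1, then u=4, then (i=1), then v=9, then (j=0), then v=13, then (j=1), then v=17, then (i=2), then v=17, then (j=0), then v=21, then (j=1), then v=25, then s=0, then (i=-2), then s=0, then returns 0; eval_b: t=1, then v=1, then u=4, then (i=1), then v=9, then (j=0), then v=13, then (j=1), then v=17, then (i=2), then v=17, then (j=0), then v=21, then (j=1), then v=25, then s=0, then (i=-2), then s=0, then returns 0; agreement on 0.
Across all 36 domain points the two functions coincide.
verdict: equivalent


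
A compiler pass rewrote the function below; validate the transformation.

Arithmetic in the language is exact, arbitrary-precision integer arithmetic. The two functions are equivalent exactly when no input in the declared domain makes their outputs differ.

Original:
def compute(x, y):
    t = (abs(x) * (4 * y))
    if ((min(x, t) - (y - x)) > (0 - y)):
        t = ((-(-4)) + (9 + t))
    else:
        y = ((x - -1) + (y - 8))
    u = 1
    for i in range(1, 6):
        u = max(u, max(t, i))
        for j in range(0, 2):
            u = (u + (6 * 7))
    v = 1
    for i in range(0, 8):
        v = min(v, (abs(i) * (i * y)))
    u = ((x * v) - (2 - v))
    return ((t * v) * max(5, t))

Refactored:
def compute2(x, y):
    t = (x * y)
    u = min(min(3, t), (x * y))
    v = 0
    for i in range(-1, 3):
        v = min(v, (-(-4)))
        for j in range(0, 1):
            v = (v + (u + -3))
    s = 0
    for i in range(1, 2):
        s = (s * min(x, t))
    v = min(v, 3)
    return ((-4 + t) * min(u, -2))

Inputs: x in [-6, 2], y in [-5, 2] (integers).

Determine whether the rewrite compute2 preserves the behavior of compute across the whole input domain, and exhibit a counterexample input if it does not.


Try x=-6, y=-5.
compute: t = -120; ((min(x, t) - (y - x)) > (0 - y)) -> false; y = -18; u = 1; [i=1]; u = 1; [j=0]; u = 43; [j=1]; u = 85; [i=2]; u = 85; [j=0]; u = 127; [j=1]; u = 169; [i=3]; u = 169; [j=0]; u = 211; [j=1]; u = 253; [i=4]; u = 253; [j=0]; u = 295; [j=1]; u = 337; [i=5]; u = 337; [j=0]; u = 379; [j=1]; u = 421; v = 1; [i=0]; v = 0; [i=1]; v = -18; [i=2]; v = -72; [i=3]; v = -162; [i=4]; v = -288; [i=5]; v = -450; [i=6]; v = -648; [i=7]; v = -882; u = 4408; return 529200
compute2: t = 30; u = 3; v = 0; [i=-1]; v = 0; [j=0]; v = 0; [i=0]; v = 0; [j=0]; v = 0; [i=1]; v = 0; [j=0]; v = 0; [i=2]; v = 0; [j=0]; v = 0; s = 0; [i=1]; s = 0; v = 0; return -52
529200 and -52 differ, so these are not the same function on this domain.
verdict: not equivalent; witness: x=-6, y=-5


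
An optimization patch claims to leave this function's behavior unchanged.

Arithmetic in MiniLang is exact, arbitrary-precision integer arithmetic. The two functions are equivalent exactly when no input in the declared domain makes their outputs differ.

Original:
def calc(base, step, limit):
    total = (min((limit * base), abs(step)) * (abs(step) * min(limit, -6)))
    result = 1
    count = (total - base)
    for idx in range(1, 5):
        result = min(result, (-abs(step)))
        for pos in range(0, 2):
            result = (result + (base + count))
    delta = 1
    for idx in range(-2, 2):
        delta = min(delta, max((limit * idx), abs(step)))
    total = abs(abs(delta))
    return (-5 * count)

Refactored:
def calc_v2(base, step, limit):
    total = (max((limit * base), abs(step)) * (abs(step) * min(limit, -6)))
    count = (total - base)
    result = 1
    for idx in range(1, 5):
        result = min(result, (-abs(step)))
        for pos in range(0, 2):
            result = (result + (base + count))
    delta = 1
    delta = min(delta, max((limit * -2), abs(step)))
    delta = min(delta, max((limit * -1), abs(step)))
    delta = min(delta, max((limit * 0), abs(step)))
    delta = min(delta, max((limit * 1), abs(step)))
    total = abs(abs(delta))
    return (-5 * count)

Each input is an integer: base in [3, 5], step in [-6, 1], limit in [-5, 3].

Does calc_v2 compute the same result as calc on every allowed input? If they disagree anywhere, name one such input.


Run the pair on base=3, step=-6, limit=-5.
calc: total=540, then result=1, then count=537, then (idx=1), then result=-6, then (pos=0), then result=534, then (pos=1), then result=1074, then (idx=2), then result=-6, then (pos=0), then result=534, then (pos=1), then result=1074, then (idx=3), then result=-6, then (pos=0), then result=534, then (pos=1), then result=1074, then (idx=4), then result=-6, then (pos=0), then result=534, then (pos=1), then result=1074, then delta=1, then (idx=-2), then delta=1, then (idx=-1), then delta=1, then (idx=0), then delta=1, then (idx=1), then delta=1, then total=1, then returns -2685
calc_v2: total=-216, then count=-219, then result=1, then (idx=1), then result=-6, then (pos=0), then result=-222, then (pos=1), then result=-438, then (idx=2), then result=-438, then (pos=0), then result=-654, then (pos=1), then result=-870, then (idx=3), then result=-870, then (pos=0), then result=-1086, then (pos=1), then result=-1302, then (idx=4), then result=-1302, then (pos=0), then result=-1518, then (pos=1), then result=-1734, then delta=1, then delta=1, then delta=1, then delta=1, then delta=1, then total=1, then returns 1095
-2685 and 1095 differ, so these are not the same function on this domain.
verdict: not equivalent; witness: base=3, step=-6, limit=-5


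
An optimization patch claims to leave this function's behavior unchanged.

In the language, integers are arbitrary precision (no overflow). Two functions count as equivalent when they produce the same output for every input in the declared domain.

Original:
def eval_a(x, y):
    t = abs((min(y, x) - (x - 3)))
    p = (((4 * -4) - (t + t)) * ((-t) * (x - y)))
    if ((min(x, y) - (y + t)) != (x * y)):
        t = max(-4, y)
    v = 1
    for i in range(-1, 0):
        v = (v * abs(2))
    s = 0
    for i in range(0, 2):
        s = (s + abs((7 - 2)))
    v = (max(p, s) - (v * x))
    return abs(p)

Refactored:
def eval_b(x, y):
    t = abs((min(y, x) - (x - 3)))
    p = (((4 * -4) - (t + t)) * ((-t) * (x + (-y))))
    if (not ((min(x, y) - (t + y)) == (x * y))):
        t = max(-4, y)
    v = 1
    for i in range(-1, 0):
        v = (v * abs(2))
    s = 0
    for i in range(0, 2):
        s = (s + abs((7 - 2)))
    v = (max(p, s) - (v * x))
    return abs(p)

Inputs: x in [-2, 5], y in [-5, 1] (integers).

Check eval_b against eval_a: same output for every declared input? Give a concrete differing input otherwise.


Side by side, the visible changes include: arithmetic usage differs; and comparison usage differs; and boolean connective usage differs.
Spot check at x=1, y=1 — eval_a: t = 3; p = 0; ((min(x, y) - (y + t)) != (x * y)) -> true; t = 1; v = 1; [i=-1]; v = 2; s = 0; [i=0]; s = 5; [i=1]; s = 10; v = 8; return 0. eval_b: t = 3; p = 0; (not ((min(x, y) - (t + y)) == (x * y))) -> true; t = 1; v = 1; [i=-1]; v = 2; s = 0; [i=0]; s = 5; [i=1]; s = 10; v = 8; return 0. Both give 0.
Every one of the 56 inputs gives matching results.
verdict: equivalent


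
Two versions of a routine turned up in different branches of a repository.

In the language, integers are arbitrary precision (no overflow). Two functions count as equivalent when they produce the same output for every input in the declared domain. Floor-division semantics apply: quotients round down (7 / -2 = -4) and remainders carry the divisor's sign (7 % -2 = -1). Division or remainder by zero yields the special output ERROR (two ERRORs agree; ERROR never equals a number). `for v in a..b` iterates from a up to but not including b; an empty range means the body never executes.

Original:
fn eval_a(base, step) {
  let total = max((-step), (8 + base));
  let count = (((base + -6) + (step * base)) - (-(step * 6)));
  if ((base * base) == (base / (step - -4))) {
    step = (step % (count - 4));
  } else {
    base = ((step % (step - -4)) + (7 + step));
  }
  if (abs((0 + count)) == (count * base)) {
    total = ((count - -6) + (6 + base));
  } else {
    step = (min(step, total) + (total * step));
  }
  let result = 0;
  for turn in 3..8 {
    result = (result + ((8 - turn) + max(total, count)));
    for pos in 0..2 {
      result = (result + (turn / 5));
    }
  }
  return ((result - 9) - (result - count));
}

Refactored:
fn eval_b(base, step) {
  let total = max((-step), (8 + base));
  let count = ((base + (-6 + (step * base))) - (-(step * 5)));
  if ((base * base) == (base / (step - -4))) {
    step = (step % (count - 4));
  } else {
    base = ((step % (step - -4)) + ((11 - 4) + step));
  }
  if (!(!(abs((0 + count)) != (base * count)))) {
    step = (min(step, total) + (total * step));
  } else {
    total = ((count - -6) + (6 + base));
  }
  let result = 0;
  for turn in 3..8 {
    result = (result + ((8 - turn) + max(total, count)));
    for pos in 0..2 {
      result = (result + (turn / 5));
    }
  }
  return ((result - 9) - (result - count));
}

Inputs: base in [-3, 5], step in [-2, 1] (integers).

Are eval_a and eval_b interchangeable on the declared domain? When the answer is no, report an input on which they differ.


Try base=-3, step=-2.
eval_a: total=5, then count=-15, then ((base * base) == (base / (step - -4))) is false, then base=5, then (abs((0 + count)) == (count * base)) is false, then step=-12, then result=0, then (turn=3), then result=10, then (pos=0), then result=10, then (pos=1), then result=10, then (turn=4), then result=19, then (pos=0), then result=19, then (pos=1), then result=19, then (turn=5), then result=27, then (pos=0), then result=28, then (pos=1), then result=29, then (turn=6), then result=36, then (pos=0), then result=37, then (pos=1), then result=38, then (turn=7), then result=44, then (pos=0), then result=45, then (pos=1), then result=46, then returns -24
eval_b: total=5, then count=-13, then ((base * base) == (base / (step - -4))) is false, then base=5, then (!(!(abs((0 + count)) != (base * count)))) is true, then step=-12, then result=0, then (turn=3), then result=10, then (pos=0), then result=10, then (pos=1), then result=10, then (turn=4), then result=19, then (pos=0), then result=19, then (pos=1), then result=19, then (turn=5), then result=27, then (pos=0), then result=28, then (pos=1), then result=29, then (turn=6), then result=36, then (pos=0), then result=37, then (pos=1), then result=38, then (turn=7), then result=44, then (pos=0), then result=45, then (pos=1), then result=46, then returns -22
-24 and -22 differ, so these are not the same function on this domain.
verdict: not equivalent; witness: base=-3, step=-2


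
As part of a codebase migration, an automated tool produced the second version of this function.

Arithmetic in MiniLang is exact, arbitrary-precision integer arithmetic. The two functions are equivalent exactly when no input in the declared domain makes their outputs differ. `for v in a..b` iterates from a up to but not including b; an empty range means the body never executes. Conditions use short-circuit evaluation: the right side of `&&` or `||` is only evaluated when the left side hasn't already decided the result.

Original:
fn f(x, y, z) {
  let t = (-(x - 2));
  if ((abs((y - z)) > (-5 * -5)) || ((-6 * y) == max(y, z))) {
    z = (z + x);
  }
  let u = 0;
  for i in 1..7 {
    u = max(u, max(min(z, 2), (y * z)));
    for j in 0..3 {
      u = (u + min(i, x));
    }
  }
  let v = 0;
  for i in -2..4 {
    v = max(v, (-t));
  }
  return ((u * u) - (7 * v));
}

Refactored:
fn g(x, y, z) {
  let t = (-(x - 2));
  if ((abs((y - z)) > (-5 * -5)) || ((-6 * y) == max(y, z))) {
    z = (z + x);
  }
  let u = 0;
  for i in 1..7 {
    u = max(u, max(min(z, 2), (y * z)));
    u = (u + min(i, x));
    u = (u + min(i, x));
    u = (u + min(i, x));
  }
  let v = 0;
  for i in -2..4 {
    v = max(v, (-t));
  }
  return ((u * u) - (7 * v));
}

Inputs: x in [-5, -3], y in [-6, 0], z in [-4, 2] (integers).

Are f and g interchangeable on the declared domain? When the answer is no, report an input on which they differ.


Side by side, the visible changes include: local variable names differ, loop structure differs, statement counts differ, min/max/abs usage differs, arithmetic usage differs.
Spot check at x=-4, y=-6, z=-1 — f: t=6, then ((abs((y - z)) > (-5 * -5)) || ((-6 * y) == max(y, z))) is false, then u=0, then (i=1), then u=6, then (j=0), then u=2, then (j=1), then u=-2, then (j=2), then u=-6, then (i=2), then u=6, then (j=0), then u=2, then (j=1), then u=-2, then (j=2), then u=-6, then (i=3), then u=6, then (j=0), then u=2, then (j=1), then u=-2, then (j=2), then u=-6, then (i=4), then u=6, then (j=0), then u=2, then (j=1), then u=-2, then (j=2), then u=-6, then (i=5), then u=6, then (j=0), then u=2, then (j=1), then u=-2, then (j=2), then u=-6, then (i=6), then u=6, then (j=0), then u=2, then (j=1), then u=-2, then (j=2), then u=-6, then v=0, then (i=-2), then v=0, then (i=-1), then v=0, then (i=0), then v=0, then (i=1), then v=0, then (i=2), then v=0, then (i=3), then v=0, then returns 36. g: t=6, then ((abs((y - z)) > (-5 * -5)) || ((-6 * y) == max(y, z))) is false, then u=0, then (i=1), then u=6, then u=2, then u=-2, then u=-6, then (i=2), then u=6, then u=2, then u=-2, then u=-6, then (i=3), then u=6, then u=2, then u=-2, then u=-6, then (i=4), then u=6, then u=2, then u=-2, then u=-6, then (i=5), then u=6, then u=2, then u=-2, then u=-6, then (i=6), then u=6, then u=2, then u=-2, then u=-6, then v=0, then (i=-2), then v=0, then (i=-1), then v=0, then (i=0), then v=0, then (i=1), then v=0, then (i=2), then v=0, then (i=3), then v=0, then returns 36. Both give 36.
Across all 147 domain points the two functions coincide.
verdict: equivalent


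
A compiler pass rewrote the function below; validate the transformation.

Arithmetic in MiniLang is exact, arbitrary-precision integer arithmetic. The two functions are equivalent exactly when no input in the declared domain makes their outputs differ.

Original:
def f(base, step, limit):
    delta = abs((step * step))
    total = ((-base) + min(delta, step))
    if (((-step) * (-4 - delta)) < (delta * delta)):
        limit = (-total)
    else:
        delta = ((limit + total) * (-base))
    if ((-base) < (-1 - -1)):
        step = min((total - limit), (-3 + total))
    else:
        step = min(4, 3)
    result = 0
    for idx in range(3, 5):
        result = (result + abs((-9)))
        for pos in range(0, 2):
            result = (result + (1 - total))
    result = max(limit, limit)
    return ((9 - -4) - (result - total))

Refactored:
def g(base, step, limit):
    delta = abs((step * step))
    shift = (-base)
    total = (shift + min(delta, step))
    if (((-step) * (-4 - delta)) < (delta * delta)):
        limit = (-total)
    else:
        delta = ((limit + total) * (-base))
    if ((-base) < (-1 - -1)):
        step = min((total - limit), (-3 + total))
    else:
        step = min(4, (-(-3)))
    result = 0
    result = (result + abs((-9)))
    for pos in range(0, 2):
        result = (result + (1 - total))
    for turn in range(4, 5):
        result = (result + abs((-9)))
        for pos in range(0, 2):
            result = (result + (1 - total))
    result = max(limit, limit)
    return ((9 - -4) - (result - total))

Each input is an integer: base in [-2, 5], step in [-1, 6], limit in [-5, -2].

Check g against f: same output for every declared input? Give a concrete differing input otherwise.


Equivalent — the differences include local variable names differ, min/max/abs usage differs, statement counts differ, constant usage differs, loop structure differs, arithmetic usage differs, yet no declared input distinguishes the two.
One worked example (base=3, step=3, limit=-3) — f: delta = 9; total = 0; (((-step) * (-4 - delta)) < (delta * delta)) -> true; limit = 0; ((-base) < (-1 - -1)) -> true; step = -3; result = 0; [idx=3]; result = 9; [pos=0]; result = 10; [pos=1]; result = 11; [idx=4]; result = 20; [pos=0]; result = 21; [pos=1]; result = 22; result = 0; return 13; g: delta = 9; shift = -3; total = 0; (((-step) * (-4 - delta)) < (delta * delta)) -> true; limit = 0; ((-base) < (-1 - -1)) -> true; step = -3; result = 0; result = 9; [pos=0]; result = 10; [pos=1]; result = 11; [turn=4]; result = 20; [pos=0]; result = 21; [pos=1]; result = 22; result = 0; return 13; agreement on 13.
Every one of the 256 inputs gives matching results.
verdict: equivalent


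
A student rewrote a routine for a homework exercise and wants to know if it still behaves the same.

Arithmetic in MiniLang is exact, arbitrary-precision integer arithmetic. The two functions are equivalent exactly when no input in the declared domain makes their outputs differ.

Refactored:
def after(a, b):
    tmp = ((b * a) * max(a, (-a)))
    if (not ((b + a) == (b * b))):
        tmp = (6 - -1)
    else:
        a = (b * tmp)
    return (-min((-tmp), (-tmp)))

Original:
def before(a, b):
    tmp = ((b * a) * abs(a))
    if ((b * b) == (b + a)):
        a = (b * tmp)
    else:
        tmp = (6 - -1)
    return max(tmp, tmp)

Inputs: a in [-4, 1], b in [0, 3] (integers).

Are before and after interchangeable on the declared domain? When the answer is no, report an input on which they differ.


Differences: min/max/abs usage differs, boolean connective usage differs — yet all 24 inputs agree.
verdict: equivalent


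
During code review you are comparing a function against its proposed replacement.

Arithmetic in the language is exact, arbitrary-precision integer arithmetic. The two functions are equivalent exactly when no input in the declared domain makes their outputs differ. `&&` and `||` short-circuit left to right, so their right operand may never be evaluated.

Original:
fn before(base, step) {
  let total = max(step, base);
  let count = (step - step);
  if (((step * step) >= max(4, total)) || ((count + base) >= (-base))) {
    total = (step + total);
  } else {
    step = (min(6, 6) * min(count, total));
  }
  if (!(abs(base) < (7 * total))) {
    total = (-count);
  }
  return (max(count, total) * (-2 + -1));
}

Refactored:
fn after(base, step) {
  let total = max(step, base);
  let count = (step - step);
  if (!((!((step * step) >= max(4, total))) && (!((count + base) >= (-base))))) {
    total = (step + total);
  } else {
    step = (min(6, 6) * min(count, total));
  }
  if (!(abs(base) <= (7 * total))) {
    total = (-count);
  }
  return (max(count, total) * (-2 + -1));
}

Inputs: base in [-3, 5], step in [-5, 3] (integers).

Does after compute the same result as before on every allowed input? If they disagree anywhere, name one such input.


The edit looks behavioral (`(abs(base) < (7 * total))` became `(abs(base) <= (7 * total))`), but over these ranges it never changes the outcome.
One worked example (base=5, step=1) — before: total=5, then count=0, then (((step * step) >= max(4, total)) || ((count + base) >= (-base))) is true, then total=6, then (!(abs(base) < (7 * total))) is false, then returns -18; after: total=5, then count=0, then (!((!((step * step) >= max(4, total))) && (!((count + base) >= (-base))))) is true, then total=6, then (!(abs(base) <= (7 * total))) is false, then returns -18; agreement on -18.
Across all 81 domain points the two functions coincide.
verdict: equivalent


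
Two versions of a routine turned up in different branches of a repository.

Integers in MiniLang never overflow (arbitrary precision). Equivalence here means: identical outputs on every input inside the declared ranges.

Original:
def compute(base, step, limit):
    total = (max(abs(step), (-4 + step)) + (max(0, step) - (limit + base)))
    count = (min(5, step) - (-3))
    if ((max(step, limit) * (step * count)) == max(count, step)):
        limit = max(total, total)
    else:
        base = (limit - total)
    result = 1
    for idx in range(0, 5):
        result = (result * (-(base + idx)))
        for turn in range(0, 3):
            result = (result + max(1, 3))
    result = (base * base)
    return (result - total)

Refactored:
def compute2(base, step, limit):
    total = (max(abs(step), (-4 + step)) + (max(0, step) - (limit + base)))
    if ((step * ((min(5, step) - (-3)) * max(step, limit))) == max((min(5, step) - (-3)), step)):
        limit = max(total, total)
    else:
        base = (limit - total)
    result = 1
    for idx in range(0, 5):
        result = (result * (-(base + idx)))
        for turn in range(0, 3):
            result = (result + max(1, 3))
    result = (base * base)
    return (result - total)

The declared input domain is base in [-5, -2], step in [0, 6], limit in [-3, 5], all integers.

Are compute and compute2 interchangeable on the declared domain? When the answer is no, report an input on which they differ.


Equivalent — the differences include min/max/abs usage differs, and statement counts differ, and arithmetic usage differs, and constant usage differs, and local variable names differ, yet no declared input distinguishes the two.
Tracing base=-4, step=6, limit=5: compute: total becomes 11; next count becomes 8; next ((max(step, limit) * (step * count)) == max(count, step)) evaluates to false; next base becomes -6; next result becomes 1; next at idx=0:; next result becomes 6; next at turn=0:; next result becomes 9; next at turn=1:; next result becomes 12; next at turn=2:; next result becomes 15; next at idx=1:; next result becomes 75; next at turn=0:; next result becomes 78; next at turn=1:; next result becomes 81; next at turn=2:; next result becomes 84; next at idx=2:; next result becomes 336; next at turn=0:; next result becomes 339; next at turn=1:; next result becomes 342; next at turn=2:; next result becomes 345; next at idx=3:; next result becomes 1035; next at turn=0:; next result becomes 1038; next at turn=1:; next result becomes 1041; next at turn=2:; next result becomes 1044; next at idx=4:; next result becomes 2088; next at turn=0:; next result becomes 2091; next at turn=1:; next result becomes 2094; next at turn=2:; next result becomes 2097; next result becomes 36; next final value 25 | compute2: total becomes 11; next ((step * ((min(5, step) - (-3)) * max(step, limit))) == max((min(5, step) - (-3)), step)) evaluates to false; next base becomes -6; next result becomes 1; next at idx=0:; next result becomes 6; next at turn=0:; next result becomes 9; next at turn=1:; next result becomes 12; next at turn=2:; next result becomes 15; next at idx=1:; next result becomes 75; next at turn=0:; next result becomes 78; next at turn=1:; next result becomes 81; next at turn=2:; next result becomes 84; next at idx=2:; next result becomes 336; next at turn=0:; next result becomes 339; next at turn=1:; next result becomes 342; next at turn=2:; next result becomes 345; next at idx=3:; next result becomes 1035; next at turn=0:; next result becomes 1038; next at turn=1:; next result becomes 1041; next at turn=2:; next result becomes 1044; next at idx=4:; next result becomes 2088; next at turn=0:; next result becomes 2091; next at turn=1:; next result becomes 2094; next at turn=2:; next result becomes 2097; next result becomes 36; next final value 25 — matching result 25.
Checked all 252 inputs in the declared domain: the outputs agree on every one.
verdict: equivalent


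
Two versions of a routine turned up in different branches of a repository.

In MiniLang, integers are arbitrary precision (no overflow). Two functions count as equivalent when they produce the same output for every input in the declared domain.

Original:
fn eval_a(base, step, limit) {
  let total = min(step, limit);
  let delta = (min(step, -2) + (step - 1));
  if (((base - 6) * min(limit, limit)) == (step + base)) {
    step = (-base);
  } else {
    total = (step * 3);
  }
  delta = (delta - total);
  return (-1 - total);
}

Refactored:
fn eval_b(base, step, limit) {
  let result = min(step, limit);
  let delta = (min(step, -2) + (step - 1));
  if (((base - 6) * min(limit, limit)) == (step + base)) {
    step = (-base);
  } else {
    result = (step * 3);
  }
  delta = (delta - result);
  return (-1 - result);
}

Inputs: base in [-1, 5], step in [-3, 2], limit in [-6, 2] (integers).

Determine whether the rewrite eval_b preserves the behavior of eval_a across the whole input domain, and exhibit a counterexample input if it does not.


Behavior is preserved: although local variable names differ, the outputs never diverge.
As a probe, take base=-1, step=0, limit=-3: eval_a runs total=-3, then delta=-3, then (((base - 6) * min(limit, limit)) == (step + base)) is false, then total=0, then delta=-3, then returns -1; eval_b runs result=-3, then delta=-3, then (((base - 6) * min(limit, limit)) == (step + base)) is false, then result=0, then delta=-3, then returns -1; both end at -1.
Every one of the 378 inputs gives matching results.
verdict: equivalent


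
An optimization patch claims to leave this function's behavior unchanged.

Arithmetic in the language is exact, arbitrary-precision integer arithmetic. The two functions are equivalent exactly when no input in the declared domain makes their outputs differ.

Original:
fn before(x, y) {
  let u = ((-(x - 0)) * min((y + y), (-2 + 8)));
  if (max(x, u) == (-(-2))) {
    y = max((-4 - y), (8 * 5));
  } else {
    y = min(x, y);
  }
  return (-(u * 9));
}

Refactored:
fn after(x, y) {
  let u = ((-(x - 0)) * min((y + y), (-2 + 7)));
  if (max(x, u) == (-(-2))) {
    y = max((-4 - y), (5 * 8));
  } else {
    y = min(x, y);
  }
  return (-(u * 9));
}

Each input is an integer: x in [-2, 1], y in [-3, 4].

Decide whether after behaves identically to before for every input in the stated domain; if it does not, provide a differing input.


Consider the input x=-2, y=3.
before: u becomes 12; next (max(x, u) == (-(-2))) evaluates to false; next y becomes -2; next final value -108
after: u becomes 10; next (max(x, u) == (-(-2))) evaluates to false; next y becomes -2; next final value -90
-108 against -90: the behavior changed.
verdict: not equivalent; witness: x=-2, y=3


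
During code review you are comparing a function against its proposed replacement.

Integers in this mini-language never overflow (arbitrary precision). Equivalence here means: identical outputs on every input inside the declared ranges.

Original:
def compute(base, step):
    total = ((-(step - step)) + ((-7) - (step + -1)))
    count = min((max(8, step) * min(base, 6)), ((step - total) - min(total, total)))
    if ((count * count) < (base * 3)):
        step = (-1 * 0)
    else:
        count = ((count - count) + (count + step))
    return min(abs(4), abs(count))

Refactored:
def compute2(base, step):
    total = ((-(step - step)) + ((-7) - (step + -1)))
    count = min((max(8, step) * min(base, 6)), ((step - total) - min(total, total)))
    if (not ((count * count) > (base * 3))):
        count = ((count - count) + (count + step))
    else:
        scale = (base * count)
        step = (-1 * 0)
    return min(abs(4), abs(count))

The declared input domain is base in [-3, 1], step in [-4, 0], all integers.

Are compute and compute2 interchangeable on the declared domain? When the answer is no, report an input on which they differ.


Evaluate both at base=1, step=-4.
compute: total becomes -2; next count becomes 0; next ((count * count) < (base * 3)) evaluates to true; next step becomes 0; next final value 0
compute2: total becomes -2; next count becomes 0; next (not ((count * count) > (base * 3))) evaluates to true; next count becomes -4; next final value 4
0 against 4: the behavior changed.
verdict: not equivalent; witness: base=1, step=-4


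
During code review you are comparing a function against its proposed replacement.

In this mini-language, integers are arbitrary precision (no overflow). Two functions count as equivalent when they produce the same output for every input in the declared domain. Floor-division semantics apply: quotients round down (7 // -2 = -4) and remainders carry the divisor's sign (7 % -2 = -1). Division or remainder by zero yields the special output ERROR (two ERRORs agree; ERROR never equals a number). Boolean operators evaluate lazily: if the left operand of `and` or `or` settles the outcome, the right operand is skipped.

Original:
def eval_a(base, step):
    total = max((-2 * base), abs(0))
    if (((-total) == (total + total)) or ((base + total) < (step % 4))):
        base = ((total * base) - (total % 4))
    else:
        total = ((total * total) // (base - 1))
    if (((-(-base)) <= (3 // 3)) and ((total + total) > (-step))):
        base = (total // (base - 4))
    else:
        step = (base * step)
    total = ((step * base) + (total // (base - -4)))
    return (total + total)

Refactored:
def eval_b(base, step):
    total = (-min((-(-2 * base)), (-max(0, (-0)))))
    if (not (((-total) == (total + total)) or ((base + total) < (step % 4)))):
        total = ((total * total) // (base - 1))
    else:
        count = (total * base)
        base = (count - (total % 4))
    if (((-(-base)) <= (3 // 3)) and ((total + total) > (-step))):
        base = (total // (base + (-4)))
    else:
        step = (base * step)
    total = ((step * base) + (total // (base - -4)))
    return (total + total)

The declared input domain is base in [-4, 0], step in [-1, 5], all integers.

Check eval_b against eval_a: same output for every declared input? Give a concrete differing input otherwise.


Behavior is preserved: although statement counts differ; min/max/abs usage differs; constant usage differs; local variable names differ; arithmetic usage differs; boolean connective usage differs, the outputs never diverge.
One worked example (base=0, step=-1) — eval_a: total := 0 | (((-total) == (total + total)) or ((base + total) < (step % 4))): true | base := 0 | (((-(-base)) <= (3 // 3)) and ((total + total) > (-step))): false | step := 0 | total := 0 | result 0; eval_b: total := 0 | (not (((-total) == (total + total)) or ((base + total) < (step % 4)))): false | count := 0 | base := 0 | (((-(-base)) <= (3 // 3)) and ((total + total) > (-step))): false | step := 0 | total := 0 | result 0; agreement on 0.
An exhaustive pass over the 35 declared inputs shows identical outputs.
verdict: equivalent


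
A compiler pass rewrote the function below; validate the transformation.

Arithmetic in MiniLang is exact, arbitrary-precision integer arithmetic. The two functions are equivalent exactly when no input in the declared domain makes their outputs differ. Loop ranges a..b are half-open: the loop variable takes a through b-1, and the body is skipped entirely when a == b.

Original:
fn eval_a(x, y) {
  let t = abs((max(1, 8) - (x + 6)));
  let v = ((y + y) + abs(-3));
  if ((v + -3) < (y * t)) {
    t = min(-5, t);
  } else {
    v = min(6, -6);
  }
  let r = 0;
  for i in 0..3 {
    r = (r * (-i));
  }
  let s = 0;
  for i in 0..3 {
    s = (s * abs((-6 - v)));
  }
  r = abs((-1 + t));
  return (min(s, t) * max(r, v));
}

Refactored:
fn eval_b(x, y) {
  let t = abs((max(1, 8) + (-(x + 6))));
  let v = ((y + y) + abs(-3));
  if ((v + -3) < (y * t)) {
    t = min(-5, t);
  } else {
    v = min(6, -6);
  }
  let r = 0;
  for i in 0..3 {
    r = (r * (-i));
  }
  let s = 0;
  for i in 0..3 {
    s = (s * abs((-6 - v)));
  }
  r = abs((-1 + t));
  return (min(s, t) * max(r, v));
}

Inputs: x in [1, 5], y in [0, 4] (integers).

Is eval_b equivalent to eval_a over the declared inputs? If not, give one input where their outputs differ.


Differences: arithmetic usage differs — yet all 25 inputs agree.
verdict: equivalent


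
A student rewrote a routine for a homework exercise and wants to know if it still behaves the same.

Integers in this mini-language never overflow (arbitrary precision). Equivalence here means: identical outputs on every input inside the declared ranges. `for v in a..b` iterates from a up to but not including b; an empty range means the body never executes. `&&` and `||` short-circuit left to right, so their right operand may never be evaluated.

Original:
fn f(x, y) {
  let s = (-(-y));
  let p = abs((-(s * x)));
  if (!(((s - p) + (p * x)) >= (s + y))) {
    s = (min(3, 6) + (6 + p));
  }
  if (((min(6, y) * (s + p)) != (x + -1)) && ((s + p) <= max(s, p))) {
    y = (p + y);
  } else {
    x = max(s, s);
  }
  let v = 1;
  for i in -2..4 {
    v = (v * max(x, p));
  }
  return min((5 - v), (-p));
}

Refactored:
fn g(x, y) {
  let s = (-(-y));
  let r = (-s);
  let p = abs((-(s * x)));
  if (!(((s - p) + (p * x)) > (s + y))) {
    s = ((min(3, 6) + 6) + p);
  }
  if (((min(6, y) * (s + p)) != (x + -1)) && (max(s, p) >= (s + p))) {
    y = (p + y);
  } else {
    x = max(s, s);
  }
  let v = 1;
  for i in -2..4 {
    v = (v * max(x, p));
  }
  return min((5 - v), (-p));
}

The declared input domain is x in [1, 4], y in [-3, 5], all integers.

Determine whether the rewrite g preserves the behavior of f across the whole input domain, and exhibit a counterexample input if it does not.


Try x=1, y=0.
f: s = 0; p = 0; (!(((s - p) + (p * x)) >= (s + y))) -> false; (((min(6, y) * (s + p)) != (x + -1)) && ((s + p) <= max(s, p))) -> false; x = 0; v = 1; [i=-2]; v = 0; [i=-1]; v = 0; [i=0]; v = 0; [i=1]; v = 0; [i=2]; v = 0; [i=3]; v = 0; return 0
g: s = 0; r = 0; p = 0; (!(((s - p) + (p * x)) > (s + y))) -> true; s = 9; (((min(6, y) * (s + p)) != (x + -1)) && (max(s, p) >= (s + p))) -> false; x = 9; v = 1; [i=-2]; v = 9; [i=-1]; v = 81; [i=0]; v = 729; [i=1]; v = 6561; [i=2]; v = 59049; [i=3]; v = 531441; return -531436
0 != -531436, so the rewrite changes behavior.
verdict: not equivalent; witness: x=1, y=0


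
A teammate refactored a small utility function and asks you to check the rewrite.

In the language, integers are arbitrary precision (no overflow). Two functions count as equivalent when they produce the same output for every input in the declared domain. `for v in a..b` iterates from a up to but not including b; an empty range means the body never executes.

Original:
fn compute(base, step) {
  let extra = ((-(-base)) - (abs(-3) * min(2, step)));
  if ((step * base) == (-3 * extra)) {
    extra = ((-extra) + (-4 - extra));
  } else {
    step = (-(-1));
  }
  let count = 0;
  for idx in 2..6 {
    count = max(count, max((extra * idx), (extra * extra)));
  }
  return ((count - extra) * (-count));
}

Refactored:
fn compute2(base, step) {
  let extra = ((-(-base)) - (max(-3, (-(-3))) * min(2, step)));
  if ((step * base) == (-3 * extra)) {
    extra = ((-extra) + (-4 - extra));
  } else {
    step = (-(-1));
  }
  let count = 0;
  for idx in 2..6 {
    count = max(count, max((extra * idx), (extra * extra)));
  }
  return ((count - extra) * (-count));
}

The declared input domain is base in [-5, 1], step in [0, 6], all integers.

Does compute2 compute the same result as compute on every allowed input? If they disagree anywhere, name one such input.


Comparing the listings, the differences include: min/max/abs usage differs, constant usage differs.
Tracing base=-2, step=3: compute: extra becomes -8; next ((step * base) == (-3 * extra)) evaluates to false; next step becomes 1; next count becomes 0; next at idx=2:; next count becomes 64; next at idx=3:; next count becomes 64; next at idx=4:; next count becomes 64; next at idx=5:; next count becomes 64; next final value -4608 | compute2: extra becomes -8; next ((step * base) == (-3 * extra)) evaluates to false; next step becomes 1; next count becomes 0; next at idx=2:; next count becomes 64; next at idx=3:; next count becomes 64; next at idx=4:; next count becomes 64; next at idx=5:; next count becomes 64; next final value -4608 — matching result -4608.
Every one of the 49 inputs gives matching results.
verdict: equivalent


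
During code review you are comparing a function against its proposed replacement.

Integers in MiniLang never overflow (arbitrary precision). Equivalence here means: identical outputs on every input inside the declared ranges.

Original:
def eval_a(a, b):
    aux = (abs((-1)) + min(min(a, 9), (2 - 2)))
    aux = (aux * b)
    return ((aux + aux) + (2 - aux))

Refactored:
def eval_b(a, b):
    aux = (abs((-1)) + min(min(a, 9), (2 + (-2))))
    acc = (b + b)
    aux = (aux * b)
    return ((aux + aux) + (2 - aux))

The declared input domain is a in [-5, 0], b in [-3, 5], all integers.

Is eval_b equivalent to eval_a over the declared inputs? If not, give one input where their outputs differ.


Equivalent — the differences include statement counts differ; also arithmetic usage differs; also local variable names differ, yet no declared input distinguishes the two.
One worked example (a=-3, b=-1) — eval_a: aux becomes -2; next aux becomes 2; next final value 4; eval_b: aux becomes -2; next acc becomes -2; next aux becomes 2; next final value 4; agreement on 4.
Checked all 54 inputs in the declared domain: the outputs agree on every one.
verdict: equivalent


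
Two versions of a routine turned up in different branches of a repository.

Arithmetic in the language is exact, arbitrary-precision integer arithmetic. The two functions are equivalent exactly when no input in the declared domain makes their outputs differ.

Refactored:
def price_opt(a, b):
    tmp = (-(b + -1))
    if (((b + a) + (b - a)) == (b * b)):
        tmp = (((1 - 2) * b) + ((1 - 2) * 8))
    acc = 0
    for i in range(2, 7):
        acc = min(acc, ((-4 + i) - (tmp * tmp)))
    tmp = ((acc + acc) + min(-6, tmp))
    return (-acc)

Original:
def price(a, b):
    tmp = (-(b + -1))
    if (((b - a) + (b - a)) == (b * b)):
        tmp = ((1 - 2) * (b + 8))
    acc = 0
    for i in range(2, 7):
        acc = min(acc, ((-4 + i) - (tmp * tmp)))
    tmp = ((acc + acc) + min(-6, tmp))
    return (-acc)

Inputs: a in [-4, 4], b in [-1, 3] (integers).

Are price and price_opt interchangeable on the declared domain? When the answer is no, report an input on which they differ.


Take a=-4, b=0.
price: tmp becomes 1; next (((b - a) + (b - a)) == (b * b)) evaluates to false; next acc becomes 0; next at i=2:; next acc becomes -3; next at i=3:; next acc becomes -3; next at i=4:; next acc becomes -3; next at i=5:; next acc becomes -3; next at i=6:; next acc becomes -3; next tmp becomes -12; next final value 3
price_opt: tmp becomes 1; next (((b + a) + (b - a)) == (b * b)) evaluates to true; next tmp becomes -8; next acc becomes 0; next at i=2:; next acc becomes -66; next at i=3:; next acc becomes -66; next at i=4:; next acc becomes -66; next at i=5:; next acc becomes -66; next at i=6:; next acc becomes -66; next tmp becomes -140; next final value 66
3 vs 66 — the two versions disagree here.
verdict: not equivalent; witness: a=-4, b=0


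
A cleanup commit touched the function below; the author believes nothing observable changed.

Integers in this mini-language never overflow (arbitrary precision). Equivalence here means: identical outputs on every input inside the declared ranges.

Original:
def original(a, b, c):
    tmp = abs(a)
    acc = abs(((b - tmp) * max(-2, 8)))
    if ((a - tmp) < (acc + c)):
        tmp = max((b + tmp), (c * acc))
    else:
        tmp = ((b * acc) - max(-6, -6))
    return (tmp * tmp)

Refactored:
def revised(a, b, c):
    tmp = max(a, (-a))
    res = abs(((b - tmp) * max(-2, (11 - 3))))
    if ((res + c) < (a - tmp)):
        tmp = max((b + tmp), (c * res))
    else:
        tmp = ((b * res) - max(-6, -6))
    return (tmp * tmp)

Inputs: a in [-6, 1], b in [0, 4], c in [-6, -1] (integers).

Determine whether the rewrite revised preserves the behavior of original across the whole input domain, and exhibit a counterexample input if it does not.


Not equivalent: a=-6, b=1, c=-6 separates them (49 vs 2116).
original: tmp=6, then acc=40, then ((a - tmp) < (acc + c)) is true, then tmp=7, then returns 49
revised: tmp=6, then res=40, then ((res + c) < (a - tmp)) is false, then tmp=46, then returns 2116
verdict: not equivalent; witness: a=-6, b=1, c=-6
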